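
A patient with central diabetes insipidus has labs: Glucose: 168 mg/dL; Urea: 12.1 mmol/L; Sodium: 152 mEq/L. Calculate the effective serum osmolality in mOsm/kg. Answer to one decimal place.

313.3 mOsm/kg

Effective osmolality excludes urea (freely permeant across cell membranes):
2·Na + glucose/18
= 2·152 + 168/18
= 304 + 9.33
= 313.33 mOsm/kg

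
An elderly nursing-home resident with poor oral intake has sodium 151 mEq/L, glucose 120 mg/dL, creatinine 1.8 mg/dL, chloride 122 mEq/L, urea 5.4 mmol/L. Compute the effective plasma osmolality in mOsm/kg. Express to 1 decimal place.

308.7 mOsm/kg

Effective osmolality excludes urea (freely permeant across cell membranes):
2·Na + glucose/18
= 2·151 + 120/18
= 302 + 6.67
= 308.67 mOsm/kg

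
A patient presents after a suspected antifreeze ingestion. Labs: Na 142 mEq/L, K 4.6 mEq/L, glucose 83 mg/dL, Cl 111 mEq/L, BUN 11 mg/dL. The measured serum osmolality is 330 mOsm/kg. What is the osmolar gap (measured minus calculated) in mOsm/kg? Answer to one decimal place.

Calculated osmolality = 2·Na + glucose/18 + BUN/2.8
= 2·142 + 83/18 + 11/2.8
= 284 + 4.61 + 3.93
= 292.54 mOsm/kg ≈ 292.5 mOsm/kg
Osmolar gap = measured − calculated = 330 − 292.5 = 37.5 mOsm/kg

37.5 mOsm/kg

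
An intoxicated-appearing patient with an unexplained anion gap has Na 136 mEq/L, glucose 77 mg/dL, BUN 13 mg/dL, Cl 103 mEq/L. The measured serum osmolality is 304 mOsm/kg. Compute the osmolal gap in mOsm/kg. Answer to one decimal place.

23.1 mOsm/kg

Calculated osmolality = 2·Na + glucose/18 + BUN/2.8
= 2·136 + 77/18 + 13/2.8
= 272 + 4.28 + 4.64
= 280.92 mOsm/kg ≈ 280.9 mOsm/kg
Osmolar gap = measured − calculated = 304 − 280.9 = 23.1 mOsm/kg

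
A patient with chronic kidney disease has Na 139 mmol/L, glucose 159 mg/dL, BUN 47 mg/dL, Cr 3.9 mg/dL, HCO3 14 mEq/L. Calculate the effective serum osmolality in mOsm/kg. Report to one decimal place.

Effective osmolality excludes urea (freely permeant across cell membranes):
2·Na + glucose/18
= 2·139 + 159/18
= 278 + 8.83
= 286.83 mOsm/kg

286.8 mOsm/kg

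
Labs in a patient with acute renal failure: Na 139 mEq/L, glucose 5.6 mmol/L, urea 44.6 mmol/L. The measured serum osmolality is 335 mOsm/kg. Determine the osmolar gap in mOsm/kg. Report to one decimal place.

6.8 mOsm/kg

Calculated osmolality = 2·Na + glucose + urea
= 2·139 + 5.6 + 44.6
= 278 + 5.60 + 44.60
= 328.2 mOsm/kg ≈ 328.2 mOsm/kg
Osmolar gap = measured − calculated = 335 − 328.2 = 6.8 mOsm/kg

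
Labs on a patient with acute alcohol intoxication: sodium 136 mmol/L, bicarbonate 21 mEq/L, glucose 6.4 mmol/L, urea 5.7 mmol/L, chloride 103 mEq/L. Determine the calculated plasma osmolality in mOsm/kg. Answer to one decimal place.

Calculated osmolality = 2·Na + glucose + urea
= 2·136 + 6.4 + 5.7
= 272 + 6.40 + 5.70
= 284.1 mOsm/kg

284.1 mOsm/kg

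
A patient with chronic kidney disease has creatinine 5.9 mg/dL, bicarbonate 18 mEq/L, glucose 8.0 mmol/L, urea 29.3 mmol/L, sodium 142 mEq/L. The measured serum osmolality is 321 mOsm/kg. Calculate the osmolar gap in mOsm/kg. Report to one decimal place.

Calculated osmolality = 2·Na + glucose + urea
= 2·142 + 8 + 29.3
= 284 + 8 + 29.30
= 321.3 mOsm/kg ≈ 321.3 mOsm/kg
Osmolar gap = measured − calculated = 321 − 321.3 = -0.3 mOsm/kg

-0.3 mOsm/kg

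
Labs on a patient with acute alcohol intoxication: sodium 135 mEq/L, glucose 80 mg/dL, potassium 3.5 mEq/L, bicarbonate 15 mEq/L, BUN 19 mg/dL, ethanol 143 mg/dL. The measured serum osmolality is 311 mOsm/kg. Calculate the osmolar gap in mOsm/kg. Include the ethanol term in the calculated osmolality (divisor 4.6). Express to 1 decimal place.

Calculated osmolality = 2·Na + glucose/18 + BUN/2.8 + ethanol/4.6
= 2·135 + 80/18 + 19/2.8 + 143/4.6
= 270 + 4.44 + 6.79 + 31.09
= 312.32 mOsm/kg ≈ 312.3 mOsm/kg
Osmolar gap = measured − calculated = 311 − 312.3 = -1.3 mOsm/kg

-1.3 mOsm/kg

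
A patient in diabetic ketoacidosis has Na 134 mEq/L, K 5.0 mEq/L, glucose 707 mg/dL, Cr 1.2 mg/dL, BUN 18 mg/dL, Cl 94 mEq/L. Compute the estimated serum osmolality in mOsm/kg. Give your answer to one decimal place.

313.7 mOsm/kg

Calculated osmolality = 2·Na + glucose/18 + BUN/2.8
= 2·134 + 707/18 + 18/2.8
= 268 + 39.28 + 6.43
= 313.71 mOsm/kg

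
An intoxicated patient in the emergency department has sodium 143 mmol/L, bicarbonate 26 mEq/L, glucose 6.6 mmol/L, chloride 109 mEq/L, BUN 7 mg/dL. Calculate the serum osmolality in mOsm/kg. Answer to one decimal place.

Calculated osmolality = 2·Na + glucose + BUN/2.8
= 2·143 + 6.6 + 7/2.8
= 286 + 6.60 + 2.50
= 295.1 mOsm/kg

295.1 mOsm/kg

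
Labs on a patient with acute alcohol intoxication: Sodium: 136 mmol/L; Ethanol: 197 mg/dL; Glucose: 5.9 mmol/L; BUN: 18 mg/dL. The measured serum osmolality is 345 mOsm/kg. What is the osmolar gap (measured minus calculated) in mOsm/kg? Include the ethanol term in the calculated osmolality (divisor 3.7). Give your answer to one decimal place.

7.4 mOsm/kg

Calculated osmolality = 2·Na + glucose + BUN/2.8 + ethanol/3.7
= 2·136 + 5.9 + 18/2.8 + 197/3.7
= 272 + 5.90 + 6.43 + 53.24
= 337.57 mOsm/kg ≈ 337.6 mOsm/kg
Osmolar gap = measured − calculated = 345 − 337.6 = 7.4 mOsm/kg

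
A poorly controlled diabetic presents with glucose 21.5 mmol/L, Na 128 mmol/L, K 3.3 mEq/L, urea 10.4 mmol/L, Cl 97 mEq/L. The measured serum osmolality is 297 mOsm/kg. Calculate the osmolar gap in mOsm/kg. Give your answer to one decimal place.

9.1 mOsm/kg

Calculated osmolality = 2·Na + glucose + urea
= 2·128 + 21.5 + 10.4
= 256 + 21.50 + 10.40
= 287.9 mOsm/kg ≈ 287.9 mOsm/kg
Osmolar gap = measured − calculated = 297 − 287.9 = 9.1 mOsm/kg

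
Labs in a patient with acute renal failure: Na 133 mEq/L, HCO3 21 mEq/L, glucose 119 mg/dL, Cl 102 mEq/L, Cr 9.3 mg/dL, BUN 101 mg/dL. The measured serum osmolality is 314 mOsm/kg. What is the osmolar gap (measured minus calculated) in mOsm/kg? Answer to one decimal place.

5.3 mOsm/kg

Calculated osmolality = 2·Na + glucose/18 + BUN/2.8
= 2·133 + 119/18 + 101/2.8
= 266 + 6.61 + 36.07
= 308.68 mOsm/kg ≈ 308.7 mOsm/kg
Osmolar gap = measured − calculated = 314 − 308.7 = 5.3 mOsm/kg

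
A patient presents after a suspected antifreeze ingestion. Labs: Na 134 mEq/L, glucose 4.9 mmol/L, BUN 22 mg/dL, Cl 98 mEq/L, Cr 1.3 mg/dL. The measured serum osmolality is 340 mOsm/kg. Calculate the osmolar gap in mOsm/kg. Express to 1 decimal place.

Calculated osmolality = 2·Na + glucose + BUN/2.8
= 2·134 + 4.9 + 22/2.8
= 268 + 4.90 + 7.86
= 280.76 mOsm/kg ≈ 280.8 mOsm/kg
Osmolar gap = measured − calculated = 340 − 280.8 = 59.2 mOsm/kg

59.2 mOsm/kg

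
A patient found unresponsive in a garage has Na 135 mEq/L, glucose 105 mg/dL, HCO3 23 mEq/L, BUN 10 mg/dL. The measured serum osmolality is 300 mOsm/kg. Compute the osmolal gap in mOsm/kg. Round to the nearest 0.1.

Calculated osmolality = 2·Na + glucose/18 + BUN/2.8
= 2·135 + 105/18 + 10/2.8
= 270 + 5.83 + 3.57
= 279.4 mOsm/kg ≈ 279.4 mOsm/kg
Osmolar gap = measured − calculated = 300 − 279.4 = 20.6 mOsm/kg

20.6 mOsm/kg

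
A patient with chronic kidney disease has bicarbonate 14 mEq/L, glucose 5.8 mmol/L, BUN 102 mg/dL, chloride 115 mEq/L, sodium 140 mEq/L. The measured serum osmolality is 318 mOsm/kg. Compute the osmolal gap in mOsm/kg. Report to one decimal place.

-4.2 mOsm/kg

Calculated osmolality = 2·Na + glucose + BUN/2.8
= 2·140 + 5.8 + 102/2.8
= 280 + 5.80 + 36.43
= 322.23 mOsm/kg ≈ 322.2 mOsm/kg
Osmolar gap = measured − calculated = 318 − 322.2 = -4.2 mOsm/kg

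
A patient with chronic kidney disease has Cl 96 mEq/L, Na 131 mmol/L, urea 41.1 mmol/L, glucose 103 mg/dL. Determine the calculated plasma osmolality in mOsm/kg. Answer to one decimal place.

Calculated osmolality = 2·Na + glucose/18 + urea
= 2·131 + 103/18 + 41.1
= 262 + 5.72 + 41.10
= 308.82 mOsm/kg

308.8 mOsm/kg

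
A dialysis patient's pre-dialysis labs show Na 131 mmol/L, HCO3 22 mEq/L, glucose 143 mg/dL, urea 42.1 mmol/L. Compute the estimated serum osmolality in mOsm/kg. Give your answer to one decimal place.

Calculated osmolality = 2·Na + glucose/18 + urea
= 2·131 + 143/18 + 42.1
= 262 + 7.94 + 42.10
= 312.04 mOsm/kg

312.0 mOsm/kg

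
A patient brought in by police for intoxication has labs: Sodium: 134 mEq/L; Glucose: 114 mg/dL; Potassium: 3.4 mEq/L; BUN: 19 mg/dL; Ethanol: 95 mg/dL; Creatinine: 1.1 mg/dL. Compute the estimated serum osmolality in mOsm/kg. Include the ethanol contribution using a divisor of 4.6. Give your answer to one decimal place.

301.8 mOsm/kg

Calculated osmolality = 2·Na + glucose/18 + BUN/2.8 + ethanol/4.6
= 2·134 + 114/18 + 19/2.8 + 95/4.6
= 268 + 6.33 + 6.79 + 20.65
= 301.77 mOsm/kg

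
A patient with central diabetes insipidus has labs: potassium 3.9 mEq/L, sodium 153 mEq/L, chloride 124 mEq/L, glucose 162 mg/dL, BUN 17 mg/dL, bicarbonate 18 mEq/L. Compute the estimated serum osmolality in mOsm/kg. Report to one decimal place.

Calculated osmolality = 2·Na + glucose/18 + BUN/2.8
= 2·153 + 162/18 + 17/2.8
= 306 + 9 + 6.07
= 321.07 mOsm/kg

321.1 mOsm/kg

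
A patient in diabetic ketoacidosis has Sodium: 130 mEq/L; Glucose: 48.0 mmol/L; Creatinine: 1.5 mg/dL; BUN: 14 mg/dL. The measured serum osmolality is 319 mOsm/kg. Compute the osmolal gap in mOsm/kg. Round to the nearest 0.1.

Calculated osmolality = 2·Na + glucose + BUN/2.8
= 2·130 + 48 + 14/2.8
= 260 + 48 + 5
= 313 mOsm/kg ≈ 313.0 mOsm/kg
Osmolar gap = measured − calculated = 319 − 313.0 = 6.0 mOsm/kg

6.0 mOsm/kg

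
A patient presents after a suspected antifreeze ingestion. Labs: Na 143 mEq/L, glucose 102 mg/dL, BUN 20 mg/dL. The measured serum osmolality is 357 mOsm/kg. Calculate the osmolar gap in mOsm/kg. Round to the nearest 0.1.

58.2 mOsm/kg

Calculated osmolality = 2·Na + glucose/18 + BUN/2.8
= 2·143 + 102/18 + 20/2.8
= 286 + 5.67 + 7.14
= 298.81 mOsm/kg ≈ 298.8 mOsm/kg
Osmolar gap = measured − calculated = 357 − 298.8 = 58.2 mOsm/kg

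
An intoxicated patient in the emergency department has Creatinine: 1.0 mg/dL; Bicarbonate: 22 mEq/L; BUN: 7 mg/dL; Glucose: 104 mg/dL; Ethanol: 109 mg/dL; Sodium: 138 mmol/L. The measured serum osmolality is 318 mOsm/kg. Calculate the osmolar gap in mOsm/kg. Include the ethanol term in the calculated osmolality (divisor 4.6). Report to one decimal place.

10.0 mOsm/kg

Calculated osmolality = 2·Na + glucose/18 + BUN/2.8 + ethanol/4.6
= 2·138 + 104/18 + 7/2.8 + 109/4.6
= 276 + 5.78 + 2.50 + 23.70
= 307.98 mOsm/kg ≈ 308.0 mOsm/kg
Osmolar gap = measured − calculated = 318 − 308.0 = 10.0 mOsm/kg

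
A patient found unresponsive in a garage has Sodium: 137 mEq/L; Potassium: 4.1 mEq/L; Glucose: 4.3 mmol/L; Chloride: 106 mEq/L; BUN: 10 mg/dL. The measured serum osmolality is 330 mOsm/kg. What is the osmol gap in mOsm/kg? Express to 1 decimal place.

48.1 mOsm/kg

Calculated osmolality = 2·Na + glucose + BUN/2.8
= 2·137 + 4.3 + 10/2.8
= 274 + 4.30 + 3.57
= 281.87 mOsm/kg ≈ 281.9 mOsm/kg
Osmolar gap = measured − calculated = 330 − 281.9 = 48.1 mOsm/kg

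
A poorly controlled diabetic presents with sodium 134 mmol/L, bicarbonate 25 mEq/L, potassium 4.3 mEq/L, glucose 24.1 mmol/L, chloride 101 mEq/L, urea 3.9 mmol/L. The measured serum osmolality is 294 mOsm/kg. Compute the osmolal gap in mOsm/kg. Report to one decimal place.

-2.0 mOsm/kg

Calculated osmolality = 2·Na + glucose + urea
= 2·134 + 24.1 + 3.9
= 268 + 24.10 + 3.90
= 296 mOsm/kg ≈ 296.0 mOsm/kg
Osmolar gap = measured − calculated = 294 − 296.0 = -2.0 mOsm/kg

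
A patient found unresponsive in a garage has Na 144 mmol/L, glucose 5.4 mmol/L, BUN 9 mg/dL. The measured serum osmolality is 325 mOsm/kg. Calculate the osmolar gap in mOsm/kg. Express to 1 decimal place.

28.4 mOsm/kg

Calculated osmolality = 2·Na + glucose + BUN/2.8
= 2·144 + 5.4 + 9/2.8
= 288 + 5.40 + 3.21
= 296.61 mOsm/kg ≈ 296.6 mOsm/kg
Osmolar gap = measured − calculated = 325 − 296.6 = 28.4 mOsm/kg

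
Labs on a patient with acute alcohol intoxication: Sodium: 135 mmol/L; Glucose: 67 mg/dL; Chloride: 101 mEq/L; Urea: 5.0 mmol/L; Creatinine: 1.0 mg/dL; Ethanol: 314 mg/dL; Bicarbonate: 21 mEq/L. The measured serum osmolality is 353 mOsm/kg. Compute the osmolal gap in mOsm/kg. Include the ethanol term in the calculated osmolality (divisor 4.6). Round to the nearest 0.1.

6.0 mOsm/kg

Calculated osmolality = 2·Na + glucose/18 + urea + ethanol/4.6
= 2·135 + 67/18 + 5 + 314/4.6
= 270 + 3.72 + 5 + 68.26
= 346.98 mOsm/kg ≈ 347.0 mOsm/kg
Osmolar gap = measured − calculated = 353 − 347.0 = 6.0 mOsm/kg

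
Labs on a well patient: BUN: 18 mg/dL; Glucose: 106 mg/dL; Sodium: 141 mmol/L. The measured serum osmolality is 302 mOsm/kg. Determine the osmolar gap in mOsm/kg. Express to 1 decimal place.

7.7 mOsm/kg

Calculated osmolality = 2·Na + glucose/18 + BUN/2.8
= 2·141 + 106/18 + 18/2.8
= 282 + 5.89 + 6.43
= 294.32 mOsm/kg ≈ 294.3 mOsm/kg
Osmolar gap = measured − calculated = 302 − 294.3 = 7.7 mOsm/kg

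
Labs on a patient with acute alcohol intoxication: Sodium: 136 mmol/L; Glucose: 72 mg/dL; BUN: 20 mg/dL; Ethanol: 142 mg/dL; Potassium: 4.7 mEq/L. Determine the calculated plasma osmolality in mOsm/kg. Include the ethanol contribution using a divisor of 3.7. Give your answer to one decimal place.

Calculated osmolality = 2·Na + glucose/18 + BUN/2.8 + ethanol/3.7
= 2·136 + 72/18 + 20/2.8 + 142/3.7
= 272 + 4 + 7.14 + 38.38
= 321.52 mOsm/kg

321.5 mOsm/kg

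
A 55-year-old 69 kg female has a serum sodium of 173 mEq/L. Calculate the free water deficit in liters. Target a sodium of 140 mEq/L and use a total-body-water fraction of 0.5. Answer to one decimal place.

8.1 L

TBW = 0.5 · 69 = 34.5 L
Free water deficit = TBW · (Na/140 − 1)
= 34.5 · (173/140 − 1)
= 34.5 · 0.2357
= 8.13 L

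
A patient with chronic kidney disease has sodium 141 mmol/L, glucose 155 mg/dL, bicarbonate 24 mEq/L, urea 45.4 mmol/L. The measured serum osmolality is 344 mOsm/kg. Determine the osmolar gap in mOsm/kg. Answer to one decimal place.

8.0 mOsm/kg

Calculated osmolality = 2·Na + glucose/18 + urea
= 2·141 + 155/18 + 45.4
= 282 + 8.61 + 45.40
= 336.01 mOsm/kg ≈ 336.0 mOsm/kg
Osmolar gap = measured − calculated = 344 − 336.0 = 8.0 mOsm/kg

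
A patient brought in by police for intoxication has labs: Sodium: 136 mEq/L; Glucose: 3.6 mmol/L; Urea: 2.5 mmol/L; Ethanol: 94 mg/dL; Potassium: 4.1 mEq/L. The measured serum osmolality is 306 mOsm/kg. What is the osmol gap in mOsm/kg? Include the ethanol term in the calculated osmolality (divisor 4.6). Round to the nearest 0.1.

Calculated osmolality = 2·Na + glucose + urea + ethanol/4.6
= 2·136 + 3.6 + 2.5 + 94/4.6
= 272 + 3.60 + 2.50 + 20.43
= 298.53 mOsm/kg ≈ 298.5 mOsm/kg
Osmolar gap = measured − calculated = 306 − 298.5 = 7.5 mOsm/kg

7.5 mOsm/kg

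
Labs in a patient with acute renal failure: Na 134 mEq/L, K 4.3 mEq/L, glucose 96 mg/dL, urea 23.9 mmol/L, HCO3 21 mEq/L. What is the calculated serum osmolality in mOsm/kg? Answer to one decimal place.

Calculated osmolality = 2·Na + glucose/18 + urea
= 2·134 + 96/18 + 23.9
= 268 + 5.33 + 23.90
= 297.23 mOsm/kg

297.2 mOsm/kg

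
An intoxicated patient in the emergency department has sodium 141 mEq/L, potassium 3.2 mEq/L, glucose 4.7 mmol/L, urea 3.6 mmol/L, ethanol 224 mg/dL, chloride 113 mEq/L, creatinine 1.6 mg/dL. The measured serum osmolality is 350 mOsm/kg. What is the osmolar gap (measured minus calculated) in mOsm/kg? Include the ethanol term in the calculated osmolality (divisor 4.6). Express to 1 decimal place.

11.0 mOsm/kg

Calculated osmolality = 2·Na + glucose + urea + ethanol/4.6
= 2·141 + 4.7 + 3.6 + 224/4.6
= 282 + 4.70 + 3.60 + 48.70
= 339 mOsm/kg ≈ 339.0 mOsm/kg
Osmolar gap = measured − calculated = 350 − 339.0 = 11.0 mOsm/kg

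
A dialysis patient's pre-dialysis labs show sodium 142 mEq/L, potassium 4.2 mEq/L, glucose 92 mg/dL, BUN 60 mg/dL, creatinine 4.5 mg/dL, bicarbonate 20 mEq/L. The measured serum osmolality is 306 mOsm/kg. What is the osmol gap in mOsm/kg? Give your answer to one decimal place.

-4.5 mOsm/kg

Calculated osmolality = 2·Na + glucose/18 + BUN/2.8
= 2·142 + 92/18 + 60/2.8
= 284 + 5.11 + 21.43
= 310.54 mOsm/kg ≈ 310.5 mOsm/kg
Osmolar gap = measured − calculated = 306 − 310.5 = -4.5 mOsm/kg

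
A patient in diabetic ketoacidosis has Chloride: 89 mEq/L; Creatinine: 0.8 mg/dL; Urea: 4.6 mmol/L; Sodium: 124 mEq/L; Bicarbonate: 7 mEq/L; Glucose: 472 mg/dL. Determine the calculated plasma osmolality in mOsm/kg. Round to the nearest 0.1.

278.8 mOsm/kg

Calculated osmolality = 2·Na + glucose/18 + urea
= 2·124 + 472/18 + 4.6
= 248 + 26.22 + 4.60
= 278.82 mOsm/kg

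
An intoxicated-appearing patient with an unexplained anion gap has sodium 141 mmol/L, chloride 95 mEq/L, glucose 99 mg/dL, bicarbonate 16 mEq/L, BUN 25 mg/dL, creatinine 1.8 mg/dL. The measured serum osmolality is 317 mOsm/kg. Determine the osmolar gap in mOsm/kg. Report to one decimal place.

20.6 mOsm/kg

Calculated osmolality = 2·Na + glucose/18 + BUN/2.8
= 2·141 + 99/18 + 25/2.8
= 282 + 5.50 + 8.93
= 296.43 mOsm/kg ≈ 296.4 mOsm/kg
Osmolar gap = measured − calculated = 317 − 296.4 = 20.6 mOsm/kg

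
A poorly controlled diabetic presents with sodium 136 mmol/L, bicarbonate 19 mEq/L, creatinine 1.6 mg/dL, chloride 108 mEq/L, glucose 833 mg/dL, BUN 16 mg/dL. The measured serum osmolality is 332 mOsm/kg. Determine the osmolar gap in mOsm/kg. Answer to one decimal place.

Calculated osmolality = 2·Na + glucose/18 + BUN/2.8
= 2·136 + 833/18 + 16/2.8
= 272 + 46.28 + 5.71
= 323.99 mOsm/kg ≈ 324.0 mOsm/kg
Osmolar gap = measured − calculated = 332 − 324.0 = 8.0 mOsm/kg

8.0 mOsm/kg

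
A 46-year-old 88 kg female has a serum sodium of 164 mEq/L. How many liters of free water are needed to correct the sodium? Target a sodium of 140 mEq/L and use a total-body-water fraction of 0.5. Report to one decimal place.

7.5 L

TBW = 0.5 · 88 = 44 L
Free water deficit = TBW · (Na/140 − 1)
= 44 · (164/140 − 1)
= 44 · 0.1714
= 7.54 L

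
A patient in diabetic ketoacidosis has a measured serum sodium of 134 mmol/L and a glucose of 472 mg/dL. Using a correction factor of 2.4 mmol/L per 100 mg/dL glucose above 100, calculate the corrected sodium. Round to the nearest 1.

Corrected Na = measured Na + 2.4 · (glucose − 100)/100
= 134 + 2.4 · (472 − 100)/100
= 134 + 8.9
= 142.9 mmol/L

143 mmol/L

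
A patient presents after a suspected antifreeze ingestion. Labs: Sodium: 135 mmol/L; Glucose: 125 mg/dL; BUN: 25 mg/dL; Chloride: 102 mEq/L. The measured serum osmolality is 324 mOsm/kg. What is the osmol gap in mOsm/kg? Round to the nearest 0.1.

Calculated osmolality = 2·Na + glucose/18 + BUN/2.8
= 2·135 + 125/18 + 25/2.8
= 270 + 6.94 + 8.93
= 285.87 mOsm/kg ≈ 285.9 mOsm/kg
Osmolar gap = measured − calculated = 324 − 285.9 = 38.1 mOsm/kg

38.1 mOsm/kg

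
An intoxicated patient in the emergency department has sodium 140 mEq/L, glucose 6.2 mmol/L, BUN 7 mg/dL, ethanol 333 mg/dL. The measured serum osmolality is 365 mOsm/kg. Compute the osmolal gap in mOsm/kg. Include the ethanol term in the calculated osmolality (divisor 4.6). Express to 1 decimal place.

Calculated osmolality = 2·Na + glucose + BUN/2.8 + ethanol/4.6
= 2·140 + 6.2 + 7/2.8 + 333/4.6
= 280 + 6.20 + 2.50 + 72.39
= 361.09 mOsm/kg ≈ 361.1 mOsm/kg
Osmolar gap = measured − calculated = 365 − 361.1 = 3.9 mOsm/kg

3.9 mOsm/kg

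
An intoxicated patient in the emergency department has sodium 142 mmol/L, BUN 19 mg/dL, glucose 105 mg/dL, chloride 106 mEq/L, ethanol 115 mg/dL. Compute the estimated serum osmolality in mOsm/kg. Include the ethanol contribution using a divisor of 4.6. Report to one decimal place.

321.6 mOsm/kg

Calculated osmolality = 2·Na + glucose/18 + BUN/2.8 + ethanol/4.6
= 2·142 + 105/18 + 19/2.8 + 115/4.6
= 284 + 5.83 + 6.79 + 25
= 321.62 mOsm/kg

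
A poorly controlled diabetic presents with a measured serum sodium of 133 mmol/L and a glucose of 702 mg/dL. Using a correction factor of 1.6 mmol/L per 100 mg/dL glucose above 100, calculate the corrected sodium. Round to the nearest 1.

143 mmol/L

Corrected Na = measured Na + 1.6 · (glucose − 100)/100
= 133 + 1.6 · (702 − 100)/100
= 133 + 9.6
= 142.6 mmol/L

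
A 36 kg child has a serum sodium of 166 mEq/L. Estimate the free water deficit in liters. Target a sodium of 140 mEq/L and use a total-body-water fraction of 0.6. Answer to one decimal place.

TBW = 0.6 · 36 = 21.6 L
Free water deficit = TBW · (Na/140 − 1)
= 21.6 · (166/140 − 1)
= 21.6 · 0.1857
= 4.01 L

4.0 L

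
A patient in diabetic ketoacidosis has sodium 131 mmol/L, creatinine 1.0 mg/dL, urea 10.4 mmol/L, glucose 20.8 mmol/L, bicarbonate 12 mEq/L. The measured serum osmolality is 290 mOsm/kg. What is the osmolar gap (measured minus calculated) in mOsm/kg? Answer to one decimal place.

-3.2 mOsm/kg

Calculated osmolality = 2·Na + glucose + urea
= 2·131 + 20.8 + 10.4
= 262 + 20.80 + 10.40
= 293.2 mOsm/kg ≈ 293.2 mOsm/kg
Osmolar gap = measured − calculated = 290 − 293.2 = -3.2 mOsm/kg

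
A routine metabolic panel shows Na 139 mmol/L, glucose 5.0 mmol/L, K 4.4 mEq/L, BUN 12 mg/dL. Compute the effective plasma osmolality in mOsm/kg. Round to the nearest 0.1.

Effective osmolality excludes urea (freely permeant across cell membranes):
2·Na + glucose
= 2·139 + 5
= 278 + 5
= 283 mOsm/kg

283.0 mOsm/kg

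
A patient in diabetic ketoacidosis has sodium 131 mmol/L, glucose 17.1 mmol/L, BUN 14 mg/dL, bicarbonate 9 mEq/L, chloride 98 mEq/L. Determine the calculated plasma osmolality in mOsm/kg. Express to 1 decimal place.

Calculated osmolality = 2·Na + glucose + BUN/2.8
= 2·131 + 17.1 + 14/2.8
= 262 + 17.10 + 5
= 284.1 mOsm/kg

284.1 mOsm/kg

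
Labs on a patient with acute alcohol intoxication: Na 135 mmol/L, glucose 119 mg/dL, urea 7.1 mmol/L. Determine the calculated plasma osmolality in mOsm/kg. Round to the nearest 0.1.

283.7 mOsm/kg

Calculated osmolality = 2·Na + glucose/18 + urea
= 2·135 + 119/18 + 7.1
= 270 + 6.61 + 7.10
= 283.71 mOsm/kg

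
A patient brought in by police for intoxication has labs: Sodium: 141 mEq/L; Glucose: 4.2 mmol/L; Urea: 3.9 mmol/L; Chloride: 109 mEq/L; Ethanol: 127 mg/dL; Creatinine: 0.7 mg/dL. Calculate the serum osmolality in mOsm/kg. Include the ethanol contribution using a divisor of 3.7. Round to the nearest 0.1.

Calculated osmolality = 2·Na + glucose + urea + ethanol/3.7
= 2·141 + 4.2 + 3.9 + 127/3.7
= 282 + 4.20 + 3.90 + 34.32
= 324.42 mOsm/kg

324.4 mOsm/kg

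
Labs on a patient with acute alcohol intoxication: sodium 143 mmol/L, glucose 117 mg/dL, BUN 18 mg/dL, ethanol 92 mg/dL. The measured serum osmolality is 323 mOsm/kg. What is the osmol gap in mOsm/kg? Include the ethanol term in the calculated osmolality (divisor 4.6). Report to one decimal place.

Calculated osmolality = 2·Na + glucose/18 + BUN/2.8 + ethanol/4.6
= 2·143 + 117/18 + 18/2.8 + 92/4.6
= 286 + 6.50 + 6.43 + 20
= 318.93 mOsm/kg ≈ 318.9 mOsm/kg
Osmolar gap = measured − calculated = 323 − 318.9 = 4.1 mOsm/kg

4.1 mOsm/kg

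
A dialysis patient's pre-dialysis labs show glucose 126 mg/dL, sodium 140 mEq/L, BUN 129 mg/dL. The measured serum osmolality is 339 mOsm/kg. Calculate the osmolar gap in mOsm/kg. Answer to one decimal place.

5.9 mOsm/kg

Calculated osmolality = 2·Na + glucose/18 + BUN/2.8
= 2·140 + 126/18 + 129/2.8
= 280 + 7 + 46.07
= 333.07 mOsm/kg ≈ 333.1 mOsm/kg
Osmolar gap = measured − calculated = 339 − 333.1 = 5.9 mOsm/kg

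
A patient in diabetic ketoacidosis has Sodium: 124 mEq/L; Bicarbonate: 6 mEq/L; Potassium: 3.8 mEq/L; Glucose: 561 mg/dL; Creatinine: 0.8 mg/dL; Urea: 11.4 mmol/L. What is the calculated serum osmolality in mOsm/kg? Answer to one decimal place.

Calculated osmolality = 2·Na + glucose/18 + urea
= 2·124 + 561/18 + 11.4
= 248 + 31.17 + 11.40
= 290.57 mOsm/kg

290.6 mOsm/kg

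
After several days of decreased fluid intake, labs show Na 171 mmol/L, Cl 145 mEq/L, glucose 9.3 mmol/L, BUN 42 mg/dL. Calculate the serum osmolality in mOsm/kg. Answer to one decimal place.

Calculated osmolality = 2·Na + glucose + BUN/2.8
= 2·171 + 9.3 + 42/2.8
= 342 + 9.30 + 15
= 366.3 mOsm/kg

366.3 mOsm/kg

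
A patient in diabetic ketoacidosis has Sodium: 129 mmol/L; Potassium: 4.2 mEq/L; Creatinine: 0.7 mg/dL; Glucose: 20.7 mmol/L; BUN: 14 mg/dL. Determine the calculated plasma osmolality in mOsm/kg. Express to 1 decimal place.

Calculated osmolality = 2·Na + glucose + BUN/2.8
= 2·129 + 20.7 + 14/2.8
= 258 + 20.70 + 5
= 283.7 mOsm/kg

283.7 mOsm/kg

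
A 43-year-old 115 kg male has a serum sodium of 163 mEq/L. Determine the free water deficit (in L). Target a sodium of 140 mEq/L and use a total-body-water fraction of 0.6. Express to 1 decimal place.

TBW = 0.6 · 115 = 69 L
Free water deficit = TBW · (Na/140 − 1)
= 69 · (163/140 − 1)
= 69 · 0.1643
= 11.34 L

11.3 L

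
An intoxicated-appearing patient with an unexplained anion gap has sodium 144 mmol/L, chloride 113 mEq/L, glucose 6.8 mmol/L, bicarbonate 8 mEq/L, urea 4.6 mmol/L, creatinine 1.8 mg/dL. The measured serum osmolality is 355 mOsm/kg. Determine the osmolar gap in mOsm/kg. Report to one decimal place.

55.6 mOsm/kg

Calculated osmolality = 2·Na + glucose + urea
= 2·144 + 6.8 + 4.6
= 288 + 6.80 + 4.60
= 299.4 mOsm/kg ≈ 299.4 mOsm/kg
Osmolar gap = measured − calculated = 355 − 299.4 = 55.6 mOsm/kg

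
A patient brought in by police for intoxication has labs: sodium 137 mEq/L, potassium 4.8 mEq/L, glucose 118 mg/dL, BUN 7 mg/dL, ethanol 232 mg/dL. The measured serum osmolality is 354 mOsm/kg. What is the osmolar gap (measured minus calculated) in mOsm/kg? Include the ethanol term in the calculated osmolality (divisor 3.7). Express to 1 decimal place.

8.2 mOsm/kg

Calculated osmolality = 2·Na + glucose/18 + BUN/2.8 + ethanol/3.7
= 2·137 + 118/18 + 7/2.8 + 232/3.7
= 274 + 6.56 + 2.50 + 62.70
= 345.76 mOsm/kg ≈ 345.8 mOsm/kg
Osmolar gap = measured − calculated = 354 − 345.8 = 8.2 mOsm/kg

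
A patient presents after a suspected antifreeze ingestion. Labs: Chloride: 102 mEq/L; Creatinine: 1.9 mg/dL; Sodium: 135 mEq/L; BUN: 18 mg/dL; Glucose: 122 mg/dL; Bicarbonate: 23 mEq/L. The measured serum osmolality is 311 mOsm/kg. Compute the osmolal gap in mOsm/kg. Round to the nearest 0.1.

27.8 mOsm/kg

Calculated osmolality = 2·Na + glucose/18 + BUN/2.8
= 2·135 + 122/18 + 18/2.8
= 270 + 6.78 + 6.43
= 283.21 mOsm/kg ≈ 283.2 mOsm/kg
Osmolar gap = measured − calculated = 311 − 283.2 = 27.8 mOsm/kg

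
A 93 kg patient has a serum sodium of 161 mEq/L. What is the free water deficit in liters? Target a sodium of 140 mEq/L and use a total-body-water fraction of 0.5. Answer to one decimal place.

7.0 L

TBW = 0.5 · 93 = 46.5 L
Free water deficit = TBW · (Na/140 − 1)
= 46.5 · (161/140 − 1)
= 46.5 · 0.15
= 6.97 L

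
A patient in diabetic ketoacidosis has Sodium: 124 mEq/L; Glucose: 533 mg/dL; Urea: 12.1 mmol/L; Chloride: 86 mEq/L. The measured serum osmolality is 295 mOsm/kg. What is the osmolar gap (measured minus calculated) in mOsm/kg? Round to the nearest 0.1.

5.3 mOsm/kg

Calculated osmolality = 2·Na + glucose/18 + urea
= 2·124 + 533/18 + 12.1
= 248 + 29.61 + 12.10
= 289.71 mOsm/kg ≈ 289.7 mOsm/kg
Osmolar gap = measured − calculated = 295 − 289.7 = 5.3 mOsm/kg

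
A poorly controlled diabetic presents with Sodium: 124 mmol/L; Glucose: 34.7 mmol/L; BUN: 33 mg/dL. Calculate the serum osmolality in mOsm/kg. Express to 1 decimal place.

294.5 mOsm/kg

Calculated osmolality = 2·Na + glucose + BUN/2.8
= 2·124 + 34.7 + 33/2.8
= 248 + 34.70 + 11.79
= 294.49 mOsm/kg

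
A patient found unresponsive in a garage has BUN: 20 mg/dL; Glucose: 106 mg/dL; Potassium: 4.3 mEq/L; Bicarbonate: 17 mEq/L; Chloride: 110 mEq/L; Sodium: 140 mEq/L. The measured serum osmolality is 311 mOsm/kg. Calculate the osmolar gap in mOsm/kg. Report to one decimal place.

Calculated osmolality = 2·Na + glucose/18 + BUN/2.8
= 2·140 + 106/18 + 20/2.8
= 280 + 5.89 + 7.14
= 293.03 mOsm/kg ≈ 293.0 mOsm/kg
Osmolar gap = measured − calculated = 311 − 293.0 = 18.0 mOsm/kg

18.0 mOsm/kg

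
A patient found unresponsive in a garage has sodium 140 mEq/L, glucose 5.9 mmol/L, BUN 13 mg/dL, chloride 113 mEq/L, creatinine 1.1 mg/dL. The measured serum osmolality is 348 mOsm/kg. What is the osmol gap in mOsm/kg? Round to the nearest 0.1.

57.5 mOsm/kg

Calculated osmolality = 2·Na + glucose + BUN/2.8
= 2·140 + 5.9 + 13/2.8
= 280 + 5.90 + 4.64
= 290.54 mOsm/kg ≈ 290.5 mOsm/kg
Osmolar gap = measured − calculated = 348 − 290.5 = 57.5 mOsm/kg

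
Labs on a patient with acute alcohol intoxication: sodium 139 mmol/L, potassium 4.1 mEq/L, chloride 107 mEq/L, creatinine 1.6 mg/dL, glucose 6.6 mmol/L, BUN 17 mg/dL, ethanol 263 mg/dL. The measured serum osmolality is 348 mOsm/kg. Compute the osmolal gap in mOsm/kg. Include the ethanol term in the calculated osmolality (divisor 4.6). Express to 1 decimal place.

Calculated osmolality = 2·Na + glucose + BUN/2.8 + ethanol/4.6
= 2·139 + 6.6 + 17/2.8 + 263/4.6
= 278 + 6.60 + 6.07 + 57.17
= 347.84 mOsm/kg ≈ 347.8 mOsm/kg
Osmolar gap = measured − calculated = 348 − 347.8 = 0.2 mOsm/kg

0.2 mOsm/kg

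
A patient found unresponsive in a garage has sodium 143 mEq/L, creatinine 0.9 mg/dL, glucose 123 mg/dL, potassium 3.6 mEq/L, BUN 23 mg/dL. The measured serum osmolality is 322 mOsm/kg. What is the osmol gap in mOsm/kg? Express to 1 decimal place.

Calculated osmolality = 2·Na + glucose/18 + BUN/2.8
= 2·143 + 123/18 + 23/2.8
= 286 + 6.83 + 8.21
= 301.04 mOsm/kg ≈ 301.0 mOsm/kg
Osmolar gap = measured − calculated = 322 − 301.0 = 21.0 mOsm/kg

21.0 mOsm/kg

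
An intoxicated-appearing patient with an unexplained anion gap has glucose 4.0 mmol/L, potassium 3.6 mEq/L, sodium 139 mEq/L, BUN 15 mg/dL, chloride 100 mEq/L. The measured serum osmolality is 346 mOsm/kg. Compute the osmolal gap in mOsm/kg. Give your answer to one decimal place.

58.6 mOsm/kg

Calculated osmolality = 2·Na + glucose + BUN/2.8
= 2·139 + 4 + 15/2.8
= 278 + 4 + 5.36
= 287.36 mOsm/kg ≈ 287.4 mOsm/kg
Osmolar gap = measured − calculated = 346 − 287.4 = 58.6 mOsm/kg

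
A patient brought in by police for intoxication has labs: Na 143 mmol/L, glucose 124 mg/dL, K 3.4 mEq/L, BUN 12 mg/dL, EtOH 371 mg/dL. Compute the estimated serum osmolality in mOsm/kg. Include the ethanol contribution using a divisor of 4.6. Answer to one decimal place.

Calculated osmolality = 2·Na + glucose/18 + BUN/2.8 + ethanol/4.6
= 2·143 + 124/18 + 12/2.8 + 371/4.6
= 286 + 6.89 + 4.29 + 80.65
= 377.83 mOsm/kg

377.8 mOsm/kg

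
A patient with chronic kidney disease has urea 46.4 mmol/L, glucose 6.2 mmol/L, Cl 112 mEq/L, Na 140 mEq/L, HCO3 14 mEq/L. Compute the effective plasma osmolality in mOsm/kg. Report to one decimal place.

286.2 mOsm/kg

Effective osmolality excludes urea (freely permeant across cell membranes):
2·Na + glucose
= 2·140 + 6.2
= 280 + 6.2
= 286.2 mOsm/kg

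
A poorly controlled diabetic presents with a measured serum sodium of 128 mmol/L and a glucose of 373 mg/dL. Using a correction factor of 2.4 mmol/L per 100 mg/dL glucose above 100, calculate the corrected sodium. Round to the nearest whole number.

Corrected Na = measured Na + 2.4 · (glucose − 100)/100
= 128 + 2.4 · (373 − 100)/100
= 128 + 6.6
= 134.6 mmol/L

135 mmol/L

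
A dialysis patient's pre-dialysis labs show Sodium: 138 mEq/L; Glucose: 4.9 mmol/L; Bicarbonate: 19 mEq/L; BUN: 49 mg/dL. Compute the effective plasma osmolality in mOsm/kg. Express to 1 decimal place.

280.9 mOsm/kg

Effective osmolality excludes urea (freely permeant across cell membranes):
2·Na + glucose
= 2·138 + 4.9
= 276 + 4.9
= 280.9 mOsm/kg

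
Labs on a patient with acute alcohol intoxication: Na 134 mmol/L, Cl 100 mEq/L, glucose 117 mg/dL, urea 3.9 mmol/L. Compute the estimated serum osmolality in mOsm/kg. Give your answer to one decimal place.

278.4 mOsm/kg

Calculated osmolality = 2·Na + glucose/18 + urea
= 2·134 + 117/18 + 3.9
= 268 + 6.50 + 3.90
= 278.4 mOsm/kg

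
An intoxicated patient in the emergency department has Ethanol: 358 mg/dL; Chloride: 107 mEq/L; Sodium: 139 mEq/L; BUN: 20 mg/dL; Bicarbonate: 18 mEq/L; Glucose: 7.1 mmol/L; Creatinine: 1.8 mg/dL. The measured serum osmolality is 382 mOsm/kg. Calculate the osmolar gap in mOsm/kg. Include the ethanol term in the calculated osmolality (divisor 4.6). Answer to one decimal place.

Calculated osmolality = 2·Na + glucose + BUN/2.8 + ethanol/4.6
= 2·139 + 7.1 + 20/2.8 + 358/4.6
= 278 + 7.10 + 7.14 + 77.83
= 370.07 mOsm/kg ≈ 370.1 mOsm/kg
Osmolar gap = measured − calculated = 382 − 370.1 = 11.9 mOsm/kg

11.9 mOsm/kg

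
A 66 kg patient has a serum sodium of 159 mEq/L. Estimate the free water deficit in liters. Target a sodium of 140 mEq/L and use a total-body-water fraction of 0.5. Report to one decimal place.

4.5 L

TBW = 0.5 · 66 = 33 L
Free water deficit = TBW · (Na/140 − 1)
= 33 · (159/140 − 1)
= 33 · 0.1357
= 4.48 L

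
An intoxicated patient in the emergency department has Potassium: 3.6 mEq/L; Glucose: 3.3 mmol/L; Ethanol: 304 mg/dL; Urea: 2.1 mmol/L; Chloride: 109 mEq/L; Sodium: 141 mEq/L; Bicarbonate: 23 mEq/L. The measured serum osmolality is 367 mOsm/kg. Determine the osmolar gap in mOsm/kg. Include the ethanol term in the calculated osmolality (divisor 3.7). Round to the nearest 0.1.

Calculated osmolality = 2·Na + glucose + urea + ethanol/3.7
= 2·141 + 3.3 + 2.1 + 304/3.7
= 282 + 3.30 + 2.10 + 82.16
= 369.56 mOsm/kg ≈ 369.6 mOsm/kg
Osmolar gap = measured − calculated = 367 − 369.6 = -2.6 mOsm/kg

-2.6 mOsm/kg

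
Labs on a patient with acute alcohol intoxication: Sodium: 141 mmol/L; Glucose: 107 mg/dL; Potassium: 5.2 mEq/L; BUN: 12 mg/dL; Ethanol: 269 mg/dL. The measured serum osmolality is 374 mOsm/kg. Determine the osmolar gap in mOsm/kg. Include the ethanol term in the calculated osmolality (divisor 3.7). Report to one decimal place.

Calculated osmolality = 2·Na + glucose/18 + BUN/2.8 + ethanol/3.7
= 2·141 + 107/18 + 12/2.8 + 269/3.7
= 282 + 5.94 + 4.29 + 72.70
= 364.93 mOsm/kg ≈ 364.9 mOsm/kg
Osmolar gap = measured − calculated = 374 − 364.9 = 9.1 mOsm/kg

9.1 mOsm/kg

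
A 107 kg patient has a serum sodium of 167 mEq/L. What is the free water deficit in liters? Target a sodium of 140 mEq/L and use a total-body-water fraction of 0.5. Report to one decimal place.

TBW = 0.5 · 107 = 53.5 L
Free water deficit = TBW · (Na/140 − 1)
= 53.5 · (167/140 − 1)
= 53.5 · 0.1929
= 10.32 L

10.3 L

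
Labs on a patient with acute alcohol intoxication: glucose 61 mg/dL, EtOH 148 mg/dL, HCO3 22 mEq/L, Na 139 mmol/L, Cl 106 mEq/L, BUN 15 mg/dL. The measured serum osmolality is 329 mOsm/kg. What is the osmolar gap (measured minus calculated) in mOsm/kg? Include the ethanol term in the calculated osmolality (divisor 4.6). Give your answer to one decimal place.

Calculated osmolality = 2·Na + glucose/18 + BUN/2.8 + ethanol/4.6
= 2·139 + 61/18 + 15/2.8 + 148/4.6
= 278 + 3.39 + 5.36 + 32.17
= 318.92 mOsm/kg ≈ 318.9 mOsm/kg
Osmolar gap = measured − calculated = 329 − 318.9 = 10.1 mOsm/kg

10.1 mOsm/kg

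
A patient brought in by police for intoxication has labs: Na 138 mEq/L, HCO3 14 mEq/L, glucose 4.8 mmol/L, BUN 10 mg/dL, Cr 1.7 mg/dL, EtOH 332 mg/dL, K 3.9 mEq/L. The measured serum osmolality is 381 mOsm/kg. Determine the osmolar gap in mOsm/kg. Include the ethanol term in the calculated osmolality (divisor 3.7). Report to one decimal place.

Calculated osmolality = 2·Na + glucose + BUN/2.8 + ethanol/3.7
= 2·138 + 4.8 + 10/2.8 + 332/3.7
= 276 + 4.80 + 3.57 + 89.73
= 374.1 mOsm/kg ≈ 374.1 mOsm/kg
Osmolar gap = measured − calculated = 381 − 374.1 = 6.9 mOsm/kg

6.9 mOsm/kg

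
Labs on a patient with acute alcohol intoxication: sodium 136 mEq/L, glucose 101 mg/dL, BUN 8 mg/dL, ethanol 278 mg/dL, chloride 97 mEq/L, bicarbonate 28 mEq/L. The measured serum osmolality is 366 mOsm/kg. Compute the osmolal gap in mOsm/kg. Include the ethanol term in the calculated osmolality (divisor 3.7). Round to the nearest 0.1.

10.4 mOsm/kg

Calculated osmolality = 2·Na + glucose/18 + BUN/2.8 + ethanol/3.7
= 2·136 + 101/18 + 8/2.8 + 278/3.7
= 272 + 5.61 + 2.86 + 75.14
= 355.61 mOsm/kg ≈ 355.6 mOsm/kg
Osmolar gap = measured − calculated = 366 − 355.6 = 10.4 mOsm/kg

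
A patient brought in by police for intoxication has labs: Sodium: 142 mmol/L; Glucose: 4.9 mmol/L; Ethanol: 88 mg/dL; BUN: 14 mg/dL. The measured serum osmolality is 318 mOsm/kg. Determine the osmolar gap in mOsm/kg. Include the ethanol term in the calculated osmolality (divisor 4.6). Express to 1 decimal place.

5.0 mOsm/kg

Calculated osmolality = 2·Na + glucose + BUN/2.8 + ethanol/4.6
= 2·142 + 4.9 + 14/2.8 + 88/4.6
= 284 + 4.90 + 5 + 19.13
= 313.03 mOsm/kg ≈ 313.0 mOsm/kg
Osmolar gap = measured − calculated = 318 − 313.0 = 5.0 mOsm/kg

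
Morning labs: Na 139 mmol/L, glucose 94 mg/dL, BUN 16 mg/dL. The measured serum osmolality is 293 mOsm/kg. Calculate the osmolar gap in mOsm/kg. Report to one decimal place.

4.1 mOsm/kg

Calculated osmolality = 2·Na + glucose/18 + BUN/2.8
= 2·139 + 94/18 + 16/2.8
= 278 + 5.22 + 5.71
= 288.93 mOsm/kg ≈ 288.9 mOsm/kg
Osmolar gap = measured − calculated = 293 − 288.9 = 4.1 mOsm/kg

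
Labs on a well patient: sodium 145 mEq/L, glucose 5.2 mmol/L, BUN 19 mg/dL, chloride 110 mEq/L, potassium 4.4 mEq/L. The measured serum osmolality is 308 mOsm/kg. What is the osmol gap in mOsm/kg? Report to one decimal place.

Calculated osmolality = 2·Na + glucose + BUN/2.8
= 2·145 + 5.2 + 19/2.8
= 290 + 5.20 + 6.79
= 301.99 mOsm/kg ≈ 302.0 mOsm/kg
Osmolar gap = measured − calculated = 308 − 302.0 = 6.0 mOsm/kg

6.0 mOsm/kg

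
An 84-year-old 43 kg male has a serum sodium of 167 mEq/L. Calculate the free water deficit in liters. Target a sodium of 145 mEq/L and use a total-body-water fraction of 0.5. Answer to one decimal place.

3.3 L

TBW = 0.5 · 43 = 21.5 L
Free water deficit = TBW · (Na/145 − 1)
= 21.5 · (167/145 − 1)
= 21.5 · 0.1517
= 3.26 L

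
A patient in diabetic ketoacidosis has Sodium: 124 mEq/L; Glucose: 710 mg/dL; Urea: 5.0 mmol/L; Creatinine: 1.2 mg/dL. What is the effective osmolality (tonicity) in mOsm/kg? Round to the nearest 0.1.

Effective osmolality excludes urea (freely permeant across cell membranes):
2·Na + glucose/18
= 2·124 + 710/18
= 248 + 39.44
= 287.44 mOsm/kg

287.4 mOsm/kg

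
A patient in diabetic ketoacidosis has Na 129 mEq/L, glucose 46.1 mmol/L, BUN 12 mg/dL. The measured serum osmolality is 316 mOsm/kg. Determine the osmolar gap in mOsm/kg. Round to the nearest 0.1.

7.6 mOsm/kg

Calculated osmolality = 2·Na + glucose + BUN/2.8
= 2·129 + 46.1 + 12/2.8
= 258 + 46.10 + 4.29
= 308.39 mOsm/kg ≈ 308.4 mOsm/kg
Osmolar gap = measured − calculated = 316 − 308.4 = 7.6 mOsm/kg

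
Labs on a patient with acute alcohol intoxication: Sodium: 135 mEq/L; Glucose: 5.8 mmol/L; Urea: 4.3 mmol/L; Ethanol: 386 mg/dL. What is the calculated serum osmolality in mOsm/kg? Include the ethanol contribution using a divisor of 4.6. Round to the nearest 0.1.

Calculated osmolality = 2·Na + glucose + urea + ethanol/4.6
= 2·135 + 5.8 + 4.3 + 386/4.6
= 270 + 5.80 + 4.30 + 83.91
= 364.01 mOsm/kg

364.0 mOsm/kg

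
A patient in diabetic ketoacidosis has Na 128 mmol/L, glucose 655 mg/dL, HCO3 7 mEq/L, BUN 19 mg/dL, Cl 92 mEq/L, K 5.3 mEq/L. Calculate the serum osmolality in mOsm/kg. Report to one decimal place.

Calculated osmolality = 2·Na + glucose/18 + BUN/2.8
= 2·128 + 655/18 + 19/2.8
= 256 + 36.39 + 6.79
= 299.18 mOsm/kg

299.2 mOsm/kg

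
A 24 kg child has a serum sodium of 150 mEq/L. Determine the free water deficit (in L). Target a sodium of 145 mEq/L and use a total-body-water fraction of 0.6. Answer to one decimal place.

TBW = 0.6 · 24 = 14.4 L
Free water deficit = TBW · (Na/145 − 1)
= 14.4 · (150/145 − 1)
= 14.4 · 0.0345
= 0.5 L

0.5 L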